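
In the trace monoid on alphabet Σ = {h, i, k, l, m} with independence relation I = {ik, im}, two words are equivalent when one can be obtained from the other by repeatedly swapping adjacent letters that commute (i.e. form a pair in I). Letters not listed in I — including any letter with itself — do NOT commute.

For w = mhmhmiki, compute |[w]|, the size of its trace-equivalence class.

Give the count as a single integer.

6

0(m) covers ∅
1(h) covers 0:m
2(m) covers 1:h
3(h) covers 2:m
4(m) covers 3:h
5(i) covers 3:h
6(k) covers 4:m
7(i) covers 5:i
floor of heap: 0:m
completions by unplaced set U, small U first (add the entries for U minus each lowest piece of U):
  |U|=1: {6}:1  {7}:1
  |U|=2: {4,6}:1  {5,7}:1  {6,7}:2
  |U|=3: {4,6,7}:3  {5,6,7}:3
  |U|=4: {4,5,6,7}:6
  |U|=5: {3,4,5,6,7}:6
  |U|=6: {2,3,4,5,6,7}:6
  start at 0(m): 6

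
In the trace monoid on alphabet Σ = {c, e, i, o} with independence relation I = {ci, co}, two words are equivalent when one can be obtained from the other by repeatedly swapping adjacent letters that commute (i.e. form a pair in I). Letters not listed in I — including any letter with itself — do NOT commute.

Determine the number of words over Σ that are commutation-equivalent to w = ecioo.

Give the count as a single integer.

4

#0=e has no predecessor
#1=c depends on [0:e]
#2=i depends on [0:e]
#3=o depends on [2:i]
#4=o depends on [3:o]
sources: [0:e]
N(rest) = Σ N(rest − s) over sources s of rest; N(one piece) = 1:
  size 1 → [1]=1  [4]=1
  size 2 → [1,4]=2  [3,4]=1
  size 3 → [1,3,4]=3  [2,3,4]=1
  first=0(e) contributes 4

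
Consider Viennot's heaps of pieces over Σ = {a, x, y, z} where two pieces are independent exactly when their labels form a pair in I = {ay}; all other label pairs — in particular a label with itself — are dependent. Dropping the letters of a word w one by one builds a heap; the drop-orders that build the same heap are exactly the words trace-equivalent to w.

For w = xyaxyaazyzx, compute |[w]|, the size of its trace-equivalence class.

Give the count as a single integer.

drop 0:x onto floor
drop 1:y onto {0:x}
drop 2:a onto {0:x}
drop 3:x onto {1:y, 2:a}
drop 4:y onto {3:x}
drop 5:a onto {3:x}
drop 6:a onto {5:a}
drop 7:z onto {4:y, 6:a}
drop 8:y onto {7:z}
drop 9:z onto {8:y}
drop 10:x onto {9:z}
ground layer = {0:x}
drop-orders for the pieces not yet dropped (sum over which currently-grounded one goes next):
  1 to go: {10} 1
  2 to go: {9,10} 1
  3 to go: {8,9,10} 1
  4 to go: {7,8,9,10} 1
  5 to go: {4,7,8,9,10} 1  {6,7,8,9,10} 1
  6 to go: {4,6,7,8,9,10} 2  {5,6,7,8,9,10} 1
  7 to go: {4,5,6,7,8,9,10} 3
  8 to go: {3,4,5,6,7,8,9,10} 3
  9 to go: {1,3,4,5,6,7,8,9,10} 3  {2,3,4,5,6,7,8,9,10} 3
  if 0:x drops first: 6 orders

6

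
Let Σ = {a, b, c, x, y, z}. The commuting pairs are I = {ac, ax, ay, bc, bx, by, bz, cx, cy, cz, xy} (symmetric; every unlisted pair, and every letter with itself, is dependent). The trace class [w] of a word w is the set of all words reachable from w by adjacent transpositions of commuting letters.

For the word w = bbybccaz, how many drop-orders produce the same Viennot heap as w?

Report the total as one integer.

140

piece 0:b — minimal
piece 1:b rests on {0:b}
piece 2:y — minimal
piece 3:b rests on {1:b}
piece 4:c — minimal
piece 5:c rests on {4:c}
piece 6:a rests on {3:b}
piece 7:z rests on {2:y, 6:a}
minimal pieces: {0:b, 2:y, 4:c}
ways to finish when only these pieces remain (= sum over removing one remaining piece with nothing left below it):
  1 left: {5}→1  {7}→1
  2 left: {2,7}→1  {4,5}→1  {5,7}→2  {6,7}→1
  3 left: {2,5,7}→3  {2,6,7}→2  {3,6,7}→1  {4,5,7}→3  {5,6,7}→3
  4 left: {1,3,6,7}→1  {2,3,6,7}→3  {2,4,5,7}→6  {2,5,6,7}→8  {3,5,6,7}→4  {4,5,6,7}→6
  5 left: {0,1,3,6,7}→1  {1,2,3,6,7}→4  {1,3,5,6,7}→5  {2,3,5,6,7}→15  {2,4,5,6,7}→20  {3,4,5,6,7}→10
  6 left: {0,1,2,3,6,7}→5  {0,1,3,5,6,7}→6  {1,2,3,5,6,7}→24  {1,3,4,5,6,7}→15  {2,3,4,5,6,7}→45
  placing 0:b first → 84 extensions
  placing 2:y first → 21 extensions
  placing 4:c first → 35 extensions
total linear extensions = 140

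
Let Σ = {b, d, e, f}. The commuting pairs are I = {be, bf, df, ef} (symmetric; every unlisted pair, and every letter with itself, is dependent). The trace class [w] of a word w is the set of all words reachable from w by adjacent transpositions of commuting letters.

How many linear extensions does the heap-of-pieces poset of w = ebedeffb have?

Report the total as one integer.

168

drop 0:e onto floor
drop 1:b onto floor
drop 2:e onto {0:e}
drop 3:d onto {1:b, 2:e}
drop 4:e onto {3:d}
drop 5:f onto floor
drop 6:f onto {5:f}
drop 7:b onto {3:d}
ground layer = {0:e, 1:b, 5:f}
drop-orders for the pieces not yet dropped (sum over which currently-grounded one goes next):
  1 to go: {4} 1  {6} 1  {7} 1
  2 to go: {4,6} 2  {4,7} 2  {5,6} 1  {6,7} 2
  3 to go: {3,4,7} 2  {4,5,6} 3  {4,6,7} 6  {5,6,7} 3
  4 to go: {1,3,4,7} 2  {2,3,4,7} 2  {3,4,6,7} 8  {4,5,6,7} 12
  5 to go: {0,2,3,4,7} 2  {1,2,3,4,7} 4  {1,3,4,6,7} 10  {2,3,4,6,7} 10  {3,4,5,6,7} 20
  6 to go: {0,1,2,3,4,7} 6  {0,2,3,4,6,7} 12  {1,2,3,4,6,7} 24  {1,3,4,5,6,7} 30  {2,3,4,5,6,7} 30
  if 0:e drops first: 84 orders
  if 1:b drops first: 42 orders
  if 5:f drops first: 42 orders
heap linearizations: 168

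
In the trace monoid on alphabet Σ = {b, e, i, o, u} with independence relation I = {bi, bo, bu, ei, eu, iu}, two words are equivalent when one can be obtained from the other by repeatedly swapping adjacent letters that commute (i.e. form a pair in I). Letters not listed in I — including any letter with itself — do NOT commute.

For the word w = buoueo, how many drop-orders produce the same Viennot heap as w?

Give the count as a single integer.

7

piece 0:b — minimal
piece 1:u — minimal
piece 2:o rests on {1:u}
piece 3:u rests on {2:o}
piece 4:e rests on {0:b, 2:o}
piece 5:o rests on {3:u, 4:e}
minimal pieces: {0:b, 1:u}
ways to finish when only these pieces remain (= sum over removing one remaining piece with nothing left below it):
  1 left: {5}→1
  2 left: {3,5}→1  {4,5}→1
  3 left: {0,4,5}→1  {3,4,5}→2
  4 left: {0,3,4,5}→3  {2,3,4,5}→2
  placing 0:b first → 2 extensions
  placing 1:u first → 5 extensions
total linear extensions = 7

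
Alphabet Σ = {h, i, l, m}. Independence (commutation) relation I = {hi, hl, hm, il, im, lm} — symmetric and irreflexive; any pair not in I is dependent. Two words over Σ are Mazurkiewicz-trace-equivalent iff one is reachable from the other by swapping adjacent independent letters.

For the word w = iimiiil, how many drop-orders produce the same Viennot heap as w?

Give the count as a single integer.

piece 0:i — minimal
piece 1:i rests on {0:i}
piece 2:m — minimal
piece 3:i rests on {1:i}
piece 4:i rests on {3:i}
piece 5:i rests on {4:i}
piece 6:l — minimal
minimal pieces: {0:i, 2:m, 6:l}
ways to finish when only these pieces remain (= sum over removing one remaining piece with nothing left below it):
  1 left: {2}→1  {5}→1  {6}→1
  2 left: {2,5}→2  {2,6}→2  {4,5}→1  {5,6}→2
  3 left: {2,4,5}→3  {2,5,6}→6  {3,4,5}→1  {4,5,6}→3
  4 left: {1,3,4,5}→1  {2,3,4,5}→4  {2,4,5,6}→12  {3,4,5,6}→4
  5 left: {0,1,3,4,5}→1  {1,2,3,4,5}→5  {1,3,4,5,6}→5  {2,3,4,5,6}→20
  placing 0:i first → 30 extensions
  placing 2:m first → 6 extensions
  placing 6:l first → 6 extensions
total linear extensions = 42

42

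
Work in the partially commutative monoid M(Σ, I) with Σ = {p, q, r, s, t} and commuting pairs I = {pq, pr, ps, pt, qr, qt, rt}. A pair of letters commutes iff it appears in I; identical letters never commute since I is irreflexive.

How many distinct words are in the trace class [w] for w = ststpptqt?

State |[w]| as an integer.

144

drop 0:s onto floor
drop 1:t onto {0:s}
drop 2:s onto {1:t}
drop 3:t onto {2:s}
drop 4:p onto floor
drop 5:p onto {4:p}
drop 6:t onto {3:t}
drop 7:q onto {2:s}
drop 8:t onto {6:t}
ground layer = {0:s, 4:p}
drop-orders for the pieces not yet dropped (sum over which currently-grounded one goes next):
  1 to go: {5} 1  {7} 1  {8} 1
  2 to go: {4,5} 1  {5,7} 2  {5,8} 2  {6,8} 1  {7,8} 2
  3 to go: {3,6,8} 1  {4,5,7} 3  {4,5,8} 3  {5,6,8} 3  {5,7,8} 6  {6,7,8} 3
  4 to go: {3,5,6,8} 4  {3,6,7,8} 4  {4,5,6,8} 6  {4,5,7,8} 12  {5,6,7,8} 12
  5 to go: {2,3,6,7,8} 4  {3,4,5,6,8} 10  {3,5,6,7,8} 20  {4,5,6,7,8} 30
  6 to go: {1,2,3,6,7,8} 4  {2,3,5,6,7,8} 24  {3,4,5,6,7,8} 60
  7 to go: {0,1,2,3,6,7,8} 4  {1,2,3,5,6,7,8} 28  {2,3,4,5,6,7,8} 84
  if 0:s drops first: 112 orders
  if 4:p drops first: 32 orders
heap linearizations: 144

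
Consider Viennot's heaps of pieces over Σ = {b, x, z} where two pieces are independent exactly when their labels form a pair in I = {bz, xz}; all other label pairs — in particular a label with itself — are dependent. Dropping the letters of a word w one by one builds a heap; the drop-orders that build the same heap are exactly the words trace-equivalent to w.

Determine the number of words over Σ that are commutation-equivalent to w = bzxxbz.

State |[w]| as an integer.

15

#0=b has no predecessor
#1=z has no predecessor
#2=x depends on [0:b]
#3=x depends on [2:x]
#4=b depends on [3:x]
#5=z depends on [1:z]
sources: [0:b, 1:z]
N(rest) = Σ N(rest − s) over sources s of rest; N(one piece) = 1:
  size 1 → [4]=1  [5]=1
  size 2 → [1,5]=1  [3,4]=1  [4,5]=2
  size 3 → [1,4,5]=3  [2,3,4]=1  [3,4,5]=3
  size 4 → [0,2,3,4]=1  [1,3,4,5]=6  [2,3,4,5]=4
  first=0(b) contributes 10
  first=1(z) contributes 5
|[w]| = 15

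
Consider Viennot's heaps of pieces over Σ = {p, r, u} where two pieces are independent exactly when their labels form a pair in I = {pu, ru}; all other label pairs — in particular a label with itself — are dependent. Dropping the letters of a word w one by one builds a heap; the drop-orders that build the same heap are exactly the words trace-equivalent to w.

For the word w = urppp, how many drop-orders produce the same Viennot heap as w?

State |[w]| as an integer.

piece 0:u — minimal
piece 1:r — minimal
piece 2:p rests on {1:r}
piece 3:p rests on {2:p}
piece 4:p rests on {3:p}
minimal pieces: {0:u, 1:r}
ways to finish when only these pieces remain (= sum over removing one remaining piece with nothing left below it):
  1 left: {0}→1  {4}→1
  2 left: {0,4}→2  {3,4}→1
  3 left: {0,3,4}→3  {2,3,4}→1
  placing 0:u first → 1 extensions
  placing 1:r first → 4 extensions
total linear extensions = 5

5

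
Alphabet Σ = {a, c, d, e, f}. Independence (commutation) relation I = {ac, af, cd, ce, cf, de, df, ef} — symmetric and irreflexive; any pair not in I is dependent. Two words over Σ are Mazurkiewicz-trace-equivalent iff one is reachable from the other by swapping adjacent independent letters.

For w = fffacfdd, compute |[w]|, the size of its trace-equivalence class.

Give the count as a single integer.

280

drop 0:f onto floor
drop 1:f onto {0:f}
drop 2:f onto {1:f}
drop 3:a onto floor
drop 4:c onto floor
drop 5:f onto {2:f}
drop 6:d onto {3:a}
drop 7:d onto {6:d}
ground layer = {0:f, 3:a, 4:c}
drop-orders for the pieces not yet dropped (sum over which currently-grounded one goes next):
  1 to go: {4} 1  {5} 1  {7} 1
  2 to go: {2,5} 1  {4,5} 2  {4,7} 2  {5,7} 2  {6,7} 1
  3 to go: {1,2,5} 1  {2,4,5} 3  {2,5,7} 3  {3,6,7} 1  {4,5,7} 6  {4,6,7} 3  {5,6,7} 3
  4 to go: {0,1,2,5} 1  {1,2,4,5} 4  {1,2,5,7} 4  {2,4,5,7} 12  {2,5,6,7} 6  {3,4,6,7} 4  {3,5,6,7} 4  {4,5,6,7} 12
  5 to go: {0,1,2,4,5} 5  {0,1,2,5,7} 5  {1,2,4,5,7} 20  {1,2,5,6,7} 10  {2,3,5,6,7} 10  {2,4,5,6,7} 30  {3,4,5,6,7} 20
  6 to go: {0,1,2,4,5,7} 30  {0,1,2,5,6,7} 15  {1,2,3,5,6,7} 20  {1,2,4,5,6,7} 60  {2,3,4,5,6,7} 60
  if 0:f drops first: 140 orders
  if 3:a drops first: 105 orders
  if 4:c drops first: 35 orders
heap linearizations: 280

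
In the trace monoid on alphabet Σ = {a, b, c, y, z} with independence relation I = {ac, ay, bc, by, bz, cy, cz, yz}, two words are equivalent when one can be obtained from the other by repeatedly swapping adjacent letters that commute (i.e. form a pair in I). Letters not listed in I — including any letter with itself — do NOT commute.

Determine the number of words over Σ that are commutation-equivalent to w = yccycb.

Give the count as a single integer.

60

drop 0:y onto floor
drop 1:c onto floor
drop 2:c onto {1:c}
drop 3:y onto {0:y}
drop 4:c onto {2:c}
drop 5:b onto floor
ground layer = {0:y, 1:c, 5:b}
drop-orders for the pieces not yet dropped (sum over which currently-grounded one goes next):
  1 to go: {3} 1  {4} 1  {5} 1
  2 to go: {0,3} 1  {2,4} 1  {3,4} 2  {3,5} 2  {4,5} 2
  3 to go: {0,3,4} 3  {0,3,5} 3  {1,2,4} 1  {2,3,4} 3  {2,4,5} 3  {3,4,5} 6
  4 to go: {0,2,3,4} 6  {0,3,4,5} 12  {1,2,3,4} 4  {1,2,4,5} 4  {2,3,4,5} 12
  if 0:y drops first: 20 orders
  if 1:c drops first: 30 orders
  if 5:b drops first: 10 orders
heap linearizations: 60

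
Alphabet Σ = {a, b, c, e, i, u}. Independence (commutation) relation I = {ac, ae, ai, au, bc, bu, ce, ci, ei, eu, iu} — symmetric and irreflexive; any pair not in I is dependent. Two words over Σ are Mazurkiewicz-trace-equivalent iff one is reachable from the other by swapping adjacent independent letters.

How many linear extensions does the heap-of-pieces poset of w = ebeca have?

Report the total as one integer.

10

piece 0:e — minimal
piece 1:b rests on {0:e}
piece 2:e rests on {1:b}
piece 3:c — minimal
piece 4:a rests on {1:b}
minimal pieces: {0:e, 3:c}
ways to finish when only these pieces remain (= sum over removing one remaining piece with nothing left below it):
  1 left: {2}→1  {3}→1  {4}→1
  2 left: {2,3}→2  {2,4}→2  {3,4}→2
  3 left: {1,2,4}→2  {2,3,4}→6
  placing 0:e first → 8 extensions
  placing 3:c first → 2 extensions
total linear extensions = 10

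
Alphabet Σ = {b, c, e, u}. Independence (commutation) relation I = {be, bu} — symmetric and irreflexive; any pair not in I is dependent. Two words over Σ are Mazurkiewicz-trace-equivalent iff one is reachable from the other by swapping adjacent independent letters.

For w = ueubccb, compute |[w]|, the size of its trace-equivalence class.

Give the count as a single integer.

4

drop 0:u onto floor
drop 1:e onto {0:u}
drop 2:u onto {1:e}
drop 3:b onto floor
drop 4:c onto {2:u, 3:b}
drop 5:c onto {4:c}
drop 6:b onto {5:c}
ground layer = {0:u, 3:b}
drop-orders for the pieces not yet dropped (sum over which currently-grounded one goes next):
  1 to go: {6} 1
  2 to go: {5,6} 1
  3 to go: {4,5,6} 1
  4 to go: {2,4,5,6} 1  {3,4,5,6} 1
  5 to go: {1,2,4,5,6} 1  {2,3,4,5,6} 2
  if 0:u drops first: 3 orders
  if 3:b drops first: 1 orders
heap linearizations: 4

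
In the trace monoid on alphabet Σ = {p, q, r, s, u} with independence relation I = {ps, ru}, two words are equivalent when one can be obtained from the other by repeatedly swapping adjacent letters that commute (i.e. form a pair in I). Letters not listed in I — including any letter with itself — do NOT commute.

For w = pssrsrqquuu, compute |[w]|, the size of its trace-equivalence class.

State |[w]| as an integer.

3

drop 0:p onto floor
drop 1:s onto floor
drop 2:s onto {1:s}
drop 3:r onto {0:p, 2:s}
drop 4:s onto {3:r}
drop 5:r onto {4:s}
drop 6:q onto {5:r}
drop 7:q onto {6:q}
drop 8:u onto {7:q}
drop 9:u onto {8:u}
drop 10:u onto {9:u}
ground layer = {0:p, 1:s}
drop-orders for the pieces not yet dropped (sum over which currently-grounded one goes next):
  1 to go: {10} 1
  2 to go: {9,10} 1
  3 to go: {8,9,10} 1
  4 to go: {7,8,9,10} 1
  5 to go: {6,7,8,9,10} 1
  6 to go: {5,6,7,8,9,10} 1
  7 to go: {4,5,6,7,8,9,10} 1
  8 to go: {3,4,5,6,7,8,9,10} 1
  9 to go: {0,3,4,5,6,7,8,9,10} 1  {2,3,4,5,6,7,8,9,10} 1
  if 0:p drops first: 1 orders
  if 1:s drops first: 2 orders
heap linearizations: 3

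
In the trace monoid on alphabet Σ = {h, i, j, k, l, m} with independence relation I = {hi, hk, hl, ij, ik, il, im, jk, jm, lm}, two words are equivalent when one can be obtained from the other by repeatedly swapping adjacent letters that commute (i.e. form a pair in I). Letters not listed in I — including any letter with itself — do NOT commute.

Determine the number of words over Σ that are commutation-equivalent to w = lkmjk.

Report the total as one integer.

#0=l has no predecessor
#1=k depends on [0:l]
#2=m depends on [1:k]
#3=j depends on [0:l]
#4=k depends on [2:m]
sources: [0:l]
N(rest) = Σ N(rest − s) over sources s of rest; N(one piece) = 1:
  size 1 → [3]=1  [4]=1
  size 2 → [2,4]=1  [3,4]=2
  size 3 → [1,2,4]=1  [2,3,4]=3
  first=0(l) contributes 4

4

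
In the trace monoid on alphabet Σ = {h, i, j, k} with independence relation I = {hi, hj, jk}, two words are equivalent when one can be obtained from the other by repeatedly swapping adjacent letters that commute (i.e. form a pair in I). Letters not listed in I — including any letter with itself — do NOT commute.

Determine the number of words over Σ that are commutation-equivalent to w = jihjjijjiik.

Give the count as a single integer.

#0=j has no predecessor
#1=i depends on [0:j]
#2=h has no predecessor
#3=j depends on [1:i]
#4=j depends on [3:j]
#5=i depends on [4:j]
#6=j depends on [5:i]
#7=j depends on [6:j]
#8=i depends on [7:j]
#9=i depends on [8:i]
#10=k depends on [2:h, 9:i]
sources: [0:j, 2:h]
N(rest) = Σ N(rest − s) over sources s of rest; N(one piece) = 1:
  size 1 → [10]=1
  size 2 → [2,10]=1  [9,10]=1
  size 3 → [2,9,10]=2  [8,9,10]=1
  size 4 → [2,8,9,10]=3  [7,8,9,10]=1
  size 5 → [2,7,8,9,10]=4  [6,7,8,9,10]=1
  size 6 → [2,6,7,8,9,10]=5  [5,6,7,8,9,10]=1
  size 7 → [2,5,6,7,8,9,10]=6  [4,5,6,7,8,9,10]=1
  size 8 → [2,4,5,6,7,8,9,10]=7  [3,4,5,6,7,8,9,10]=1
  size 9 → [1,3,4,5,6,7,8,9,10]=1  [2,3,4,5,6,7,8,9,10]=8
  first=0(j) contributes 9
  first=2(h) contributes 1
|[w]| = 10

10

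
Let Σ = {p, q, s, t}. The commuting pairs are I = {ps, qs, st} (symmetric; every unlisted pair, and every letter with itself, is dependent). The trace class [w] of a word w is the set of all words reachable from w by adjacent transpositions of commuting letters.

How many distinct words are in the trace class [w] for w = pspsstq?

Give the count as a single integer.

0(p) covers ∅
1(s) covers ∅
2(p) covers 0:p
3(s) covers 1:s
4(s) covers 3:s
5(t) covers 2:p
6(q) covers 5:t
floor of heap: 0:p, 1:s
completions by unplaced set U, small U first (add the entries for U minus each lowest piece of U):
  |U|=1: {4}:1  {6}:1
  |U|=2: {3,4}:1  {4,6}:2  {5,6}:1
  |U|=3: {1,3,4}:1  {2,5,6}:1  {3,4,6}:3  {4,5,6}:3
  |U|=4: {0,2,5,6}:1  {1,3,4,6}:4  {2,4,5,6}:4  {3,4,5,6}:6
  |U|=5: {0,2,4,5,6}:5  {1,3,4,5,6}:10  {2,3,4,5,6}:10
  start at 0(p): 20
  start at 1(s): 15
sum over floor = 35

35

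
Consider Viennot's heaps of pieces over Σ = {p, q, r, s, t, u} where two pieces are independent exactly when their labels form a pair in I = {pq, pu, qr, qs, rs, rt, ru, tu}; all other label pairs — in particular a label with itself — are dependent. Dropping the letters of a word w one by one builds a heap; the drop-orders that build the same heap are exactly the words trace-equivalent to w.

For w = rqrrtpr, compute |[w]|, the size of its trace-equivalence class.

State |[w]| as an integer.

#0=r has no predecessor
#1=q has no predecessor
#2=r depends on [0:r]
#3=r depends on [2:r]
#4=t depends on [1:q]
#5=p depends on [3:r, 4:t]
#6=r depends on [5:p]
sources: [0:r, 1:q]
N(rest) = Σ N(rest − s) over sources s of rest; N(one piece) = 1:
  size 1 → [6]=1
  size 2 → [5,6]=1
  size 3 → [3,5,6]=1  [4,5,6]=1
  size 4 → [1,4,5,6]=1  [2,3,5,6]=1  [3,4,5,6]=2
  size 5 → [0,2,3,5,6]=1  [1,3,4,5,6]=3  [2,3,4,5,6]=3
  first=0(r) contributes 6
  first=1(q) contributes 4
|[w]| = 10

10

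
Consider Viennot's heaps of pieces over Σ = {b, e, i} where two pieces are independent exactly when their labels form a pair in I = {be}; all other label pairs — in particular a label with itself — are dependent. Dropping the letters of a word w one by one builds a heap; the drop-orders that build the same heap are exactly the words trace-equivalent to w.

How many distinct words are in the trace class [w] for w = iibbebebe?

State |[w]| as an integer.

35

piece 0:i — minimal
piece 1:i rests on {0:i}
piece 2:b rests on {1:i}
piece 3:b rests on {2:b}
piece 4:e rests on {1:i}
piece 5:b rests on {3:b}
piece 6:e rests on {4:e}
piece 7:b rests on {5:b}
piece 8:e rests on {6:e}
minimal pieces: {0:i}
ways to finish when only these pieces remain (= sum over removing one remaining piece with nothing left below it):
  1 left: {7}→1  {8}→1
  2 left: {5,7}→1  {6,8}→1  {7,8}→2
  3 left: {3,5,7}→1  {4,6,8}→1  {5,7,8}→3  {6,7,8}→3
  4 left: {2,3,5,7}→1  {3,5,7,8}→4  {4,6,7,8}→4  {5,6,7,8}→6
  5 left: {2,3,5,7,8}→5  {3,5,6,7,8}→10  {4,5,6,7,8}→10
  6 left: {2,3,5,6,7,8}→15  {3,4,5,6,7,8}→20
  7 left: {2,3,4,5,6,7,8}→35
  placing 0:i first → 35 extensions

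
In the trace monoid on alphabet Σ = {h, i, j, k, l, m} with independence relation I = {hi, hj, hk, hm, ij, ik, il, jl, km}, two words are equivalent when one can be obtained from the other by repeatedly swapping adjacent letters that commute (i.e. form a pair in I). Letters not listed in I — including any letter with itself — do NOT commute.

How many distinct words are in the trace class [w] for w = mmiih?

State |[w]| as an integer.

5

drop 0:m onto floor
drop 1:m onto {0:m}
drop 2:i onto {1:m}
drop 3:i onto {2:i}
drop 4:h onto floor
ground layer = {0:m, 4:h}
drop-orders for the pieces not yet dropped (sum over which currently-grounded one goes next):
  1 to go: {3} 1  {4} 1
  2 to go: {2,3} 1  {3,4} 2
  3 to go: {1,2,3} 1  {2,3,4} 3
  if 0:m drops first: 4 orders
  if 4:h drops first: 1 orders
heap linearizations: 5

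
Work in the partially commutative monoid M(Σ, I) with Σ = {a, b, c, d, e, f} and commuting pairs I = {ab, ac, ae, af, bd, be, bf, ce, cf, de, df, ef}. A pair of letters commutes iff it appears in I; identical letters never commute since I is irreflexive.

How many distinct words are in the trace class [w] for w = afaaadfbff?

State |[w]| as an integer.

1260

#0=a has no predecessor
#1=f has no predecessor
#2=a depends on [0:a]
#3=a depends on [2:a]
#4=a depends on [3:a]
#5=d depends on [4:a]
#6=f depends on [1:f]
#7=b has no predecessor
#8=f depends on [6:f]
#9=f depends on [8:f]
sources: [0:a, 1:f, 7:b]
N(rest) = Σ N(rest − s) over sources s of rest; N(one piece) = 1:
  size 1 → [5]=1  [7]=1  [9]=1
  size 2 → [4,5]=1  [5,7]=2  [5,9]=2  [7,9]=2  [8,9]=1
  size 3 → [3,4,5]=1  [4,5,7]=3  [4,5,9]=3  [5,7,9]=6  [5,8,9]=3  [6,8,9]=1  [7,8,9]=3
  size 4 → [1,6,8,9]=1  [2,3,4,5]=1  [3,4,5,7]=4  [3,4,5,9]=4  [4,5,7,9]=12  [4,5,8,9]=6  [5,6,8,9]=4  [5,7,8,9]=12  [6,7,8,9]=4
  size 5 → [0,2,3,4,5]=1  [1,5,6,8,9]=5  [1,6,7,8,9]=5  [2,3,4,5,7]=5  [2,3,4,5,9]=5  [3,4,5,7,9]=20  [3,4,5,8,9]=10  [4,5,6,8,9]=10  [4,5,7,8,9]=30  [5,6,7,8,9]=20
  size 6 → [0,2,3,4,5,7]=6  [0,2,3,4,5,9]=6  [1,4,5,6,8,9]=15  [1,5,6,7,8,9]=30  [2,3,4,5,7,9]=30  [2,3,4,5,8,9]=15  [3,4,5,6,8,9]=20  [3,4,5,7,8,9]=60  [4,5,6,7,8,9]=60
  size 7 → [0,2,3,4,5,7,9]=42  [0,2,3,4,5,8,9]=21  [1,3,4,5,6,8,9]=35  [1,4,5,6,7,8,9]=105  [2,3,4,5,6,8,9]=35  [2,3,4,5,7,8,9]=105  [3,4,5,6,7,8,9]=140
  size 8 → [0,2,3,4,5,6,8,9]=56  [0,2,3,4,5,7,8,9]=168  [1,2,3,4,5,6,8,9]=70  [1,3,4,5,6,7,8,9]=280  [2,3,4,5,6,7,8,9]=280
  first=0(a) contributes 630
  first=1(f) contributes 504
  first=7(b) contributes 126
|[w]| = 1260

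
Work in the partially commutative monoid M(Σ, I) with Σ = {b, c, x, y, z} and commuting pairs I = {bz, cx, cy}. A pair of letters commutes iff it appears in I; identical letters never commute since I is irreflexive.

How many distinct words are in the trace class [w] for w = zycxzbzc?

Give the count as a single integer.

9

drop 0:z onto floor
drop 1:y onto {0:z}
drop 2:c onto {0:z}
drop 3:x onto {1:y}
drop 4:z onto {2:c, 3:x}
drop 5:b onto {2:c, 3:x}
drop 6:z onto {4:z}
drop 7:c onto {5:b, 6:z}
ground layer = {0:z}
drop-orders for the pieces not yet dropped (sum over which currently-grounded one goes next):
  1 to go: {7} 1
  2 to go: {5,7} 1  {6,7} 1
  3 to go: {4,6,7} 1  {5,6,7} 2
  4 to go: {4,5,6,7} 3
  5 to go: {2,4,5,6,7} 3  {3,4,5,6,7} 3
  6 to go: {1,3,4,5,6,7} 3  {2,3,4,5,6,7} 6
  if 0:z drops first: 9 orders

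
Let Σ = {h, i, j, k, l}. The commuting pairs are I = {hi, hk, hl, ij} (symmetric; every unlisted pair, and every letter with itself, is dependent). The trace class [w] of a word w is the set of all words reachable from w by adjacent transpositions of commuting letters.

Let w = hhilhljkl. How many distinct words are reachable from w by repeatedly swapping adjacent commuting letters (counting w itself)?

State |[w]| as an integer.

piece 0:h — minimal
piece 1:h rests on {0:h}
piece 2:i — minimal
piece 3:l rests on {2:i}
piece 4:h rests on {1:h}
piece 5:l rests on {3:l}
piece 6:j rests on {4:h, 5:l}
piece 7:k rests on {6:j}
piece 8:l rests on {7:k}
minimal pieces: {0:h, 2:i}
ways to finish when only these pieces remain (= sum over removing one remaining piece with nothing left below it):
  1 left: {8}→1
  2 left: {7,8}→1
  3 left: {6,7,8}→1
  4 left: {4,6,7,8}→1  {5,6,7,8}→1
  5 left: {1,4,6,7,8}→1  {3,5,6,7,8}→1  {4,5,6,7,8}→2
  6 left: {0,1,4,6,7,8}→1  {1,4,5,6,7,8}→3  {2,3,5,6,7,8}→1  {3,4,5,6,7,8}→3
  7 left: {0,1,4,5,6,7,8}→4  {1,3,4,5,6,7,8}→6  {2,3,4,5,6,7,8}→4
  placing 0:h first → 10 extensions
  placing 2:i first → 10 extensions
total linear extensions = 20

20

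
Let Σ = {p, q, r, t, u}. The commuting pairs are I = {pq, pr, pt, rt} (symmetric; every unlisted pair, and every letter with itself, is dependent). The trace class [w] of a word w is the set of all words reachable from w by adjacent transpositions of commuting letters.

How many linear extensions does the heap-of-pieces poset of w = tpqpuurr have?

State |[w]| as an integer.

drop 0:t onto floor
drop 1:p onto floor
drop 2:q onto {0:t}
drop 3:p onto {1:p}
drop 4:u onto {2:q, 3:p}
drop 5:u onto {4:u}
drop 6:r onto {5:u}
drop 7:r onto {6:r}
ground layer = {0:t, 1:p}
drop-orders for the pieces not yet dropped (sum over which currently-grounded one goes next):
  1 to go: {7} 1
  2 to go: {6,7} 1
  3 to go: {5,6,7} 1
  4 to go: {4,5,6,7} 1
  5 to go: {2,4,5,6,7} 1  {3,4,5,6,7} 1
  6 to go: {0,2,4,5,6,7} 1  {1,3,4,5,6,7} 1  {2,3,4,5,6,7} 2
  if 0:t drops first: 3 orders
  if 1:p drops first: 3 orders
heap linearizations: 6

6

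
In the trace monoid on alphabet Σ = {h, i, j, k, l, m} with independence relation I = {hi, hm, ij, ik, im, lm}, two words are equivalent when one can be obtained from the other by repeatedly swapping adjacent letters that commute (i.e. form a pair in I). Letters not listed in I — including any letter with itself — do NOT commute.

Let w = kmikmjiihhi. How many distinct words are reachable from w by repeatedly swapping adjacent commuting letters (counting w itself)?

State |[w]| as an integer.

330

piece 0:k — minimal
piece 1:m rests on {0:k}
piece 2:i — minimal
piece 3:k rests on {1:m}
piece 4:m rests on {3:k}
piece 5:j rests on {4:m}
piece 6:i rests on {2:i}
piece 7:i rests on {6:i}
piece 8:h rests on {5:j}
piece 9:h rests on {8:h}
piece 10:i rests on {7:i}
minimal pieces: {0:k, 2:i}
ways to finish when only these pieces remain (= sum over removing one remaining piece with nothing left below it):
  1 left: {9}→1  {10}→1
  2 left: {7,10}→1  {8,9}→1  {9,10}→2
  3 left: {5,8,9}→1  {6,7,10}→1  {7,9,10}→3  {8,9,10}→3
  4 left: {2,6,7,10}→1  {4,5,8,9}→1  {5,8,9,10}→4  {6,7,9,10}→4  {7,8,9,10}→6
  5 left: {2,6,7,9,10}→5  {3,4,5,8,9}→1  {4,5,8,9,10}→5  {5,7,8,9,10}→10  {6,7,8,9,10}→10
  6 left: {1,3,4,5,8,9}→1  {2,6,7,8,9,10}→15  {3,4,5,8,9,10}→6  {4,5,7,8,9,10}→15  {5,6,7,8,9,10}→20
  7 left: {0,1,3,4,5,8,9}→1  {1,3,4,5,8,9,10}→7  {2,5,6,7,8,9,10}→35  {3,4,5,7,8,9,10}→21  {4,5,6,7,8,9,10}→35
  8 left: {0,1,3,4,5,8,9,10}→8  {1,3,4,5,7,8,9,10}→28  {2,4,5,6,7,8,9,10}→70  {3,4,5,6,7,8,9,10}→56
  9 left: {0,1,3,4,5,7,8,9,10}→36  {1,3,4,5,6,7,8,9,10}→84  {2,3,4,5,6,7,8,9,10}→126
  placing 0:k first → 210 extensions
  placing 2:i first → 120 extensions
total linear extensions = 330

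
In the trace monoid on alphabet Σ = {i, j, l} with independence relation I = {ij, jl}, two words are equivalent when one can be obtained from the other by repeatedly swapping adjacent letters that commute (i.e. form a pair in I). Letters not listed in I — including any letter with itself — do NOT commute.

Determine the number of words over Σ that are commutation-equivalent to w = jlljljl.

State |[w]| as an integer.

#0=j has no predecessor
#1=l has no predecessor
#2=l depends on [1:l]
#3=j depends on [0:j]
#4=l depends on [2:l]
#5=j depends on [3:j]
#6=l depends on [4:l]
sources: [0:j, 1:l]
N(rest) = Σ N(rest − s) over sources s of rest; N(one piece) = 1:
  size 1 → [5]=1  [6]=1
  size 2 → [3,5]=1  [4,6]=1  [5,6]=2
  size 3 → [0,3,5]=1  [2,4,6]=1  [3,5,6]=3  [4,5,6]=3
  size 4 → [0,3,5,6]=4  [1,2,4,6]=1  [2,4,5,6]=4  [3,4,5,6]=6
  size 5 → [0,3,4,5,6]=10  [1,2,4,5,6]=5  [2,3,4,5,6]=10
  first=0(j) contributes 15
  first=1(l) contributes 20
|[w]| = 35

35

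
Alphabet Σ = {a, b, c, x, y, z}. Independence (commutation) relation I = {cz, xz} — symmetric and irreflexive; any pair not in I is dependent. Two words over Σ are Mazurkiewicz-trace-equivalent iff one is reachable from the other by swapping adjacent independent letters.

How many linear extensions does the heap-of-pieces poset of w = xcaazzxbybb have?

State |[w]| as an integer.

3

0(x) covers ∅
1(c) covers 0:x
2(a) covers 1:c
3(a) covers 2:a
4(z) covers 3:a
5(z) covers 4:z
6(x) covers 3:a
7(b) covers 5:z, 6:x
8(y) covers 7:b
9(b) covers 8:y
10(b) covers 9:b
floor of heap: 0:x
completions by unplaced set U, small U first (add the entries for U minus each lowest piece of U):
  |U|=1: {10}:1
  |U|=2: {9,10}:1
  |U|=3: {8,9,10}:1
  |U|=4: {7,8,9,10}:1
  |U|=5: {5,7,8,9,10}:1  {6,7,8,9,10}:1
  |U|=6: {4,5,7,8,9,10}:1  {5,6,7,8,9,10}:2
  |U|=7: {4,5,6,7,8,9,10}:3
  |U|=8: {3,4,5,6,7,8,9,10}:3
  |U|=9: {2,3,4,5,6,7,8,9,10}:3
  start at 0(x): 3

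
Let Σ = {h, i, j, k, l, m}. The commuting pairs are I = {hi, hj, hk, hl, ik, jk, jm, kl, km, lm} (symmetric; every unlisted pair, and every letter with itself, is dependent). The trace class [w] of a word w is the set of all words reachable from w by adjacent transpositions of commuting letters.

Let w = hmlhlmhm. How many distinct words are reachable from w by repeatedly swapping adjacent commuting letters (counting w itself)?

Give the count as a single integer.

28

#0=h has no predecessor
#1=m depends on [0:h]
#2=l has no predecessor
#3=h depends on [1:m]
#4=l depends on [2:l]
#5=m depends on [3:h]
#6=h depends on [5:m]
#7=m depends on [6:h]
sources: [0:h, 2:l]
N(rest) = Σ N(rest − s) over sources s of rest; N(one piece) = 1:
  size 1 → [4]=1  [7]=1
  size 2 → [2,4]=1  [4,7]=2  [6,7]=1
  size 3 → [2,4,7]=3  [4,6,7]=3  [5,6,7]=1
  size 4 → [2,4,6,7]=6  [3,5,6,7]=1  [4,5,6,7]=4
  size 5 → [1,3,5,6,7]=1  [2,4,5,6,7]=10  [3,4,5,6,7]=5
  size 6 → [0,1,3,5,6,7]=1  [1,3,4,5,6,7]=6  [2,3,4,5,6,7]=15
  first=0(h) contributes 21
  first=2(l) contributes 7
|[w]| = 28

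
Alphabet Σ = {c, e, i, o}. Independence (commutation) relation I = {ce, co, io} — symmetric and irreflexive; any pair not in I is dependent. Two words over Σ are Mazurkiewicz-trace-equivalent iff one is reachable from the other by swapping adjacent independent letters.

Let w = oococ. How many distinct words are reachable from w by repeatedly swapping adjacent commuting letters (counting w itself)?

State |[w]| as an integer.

drop 0:o onto floor
drop 1:o onto {0:o}
drop 2:c onto floor
drop 3:o onto {1:o}
drop 4:c onto {2:c}
ground layer = {0:o, 2:c}
drop-orders for the pieces not yet dropped (sum over which currently-grounded one goes next):
  1 to go: {3} 1  {4} 1
  2 to go: {1,3} 1  {2,4} 1  {3,4} 2
  3 to go: {0,1,3} 1  {1,3,4} 3  {2,3,4} 3
  if 0:o drops first: 6 orders
  if 2:c drops first: 4 orders
heap linearizations: 10

10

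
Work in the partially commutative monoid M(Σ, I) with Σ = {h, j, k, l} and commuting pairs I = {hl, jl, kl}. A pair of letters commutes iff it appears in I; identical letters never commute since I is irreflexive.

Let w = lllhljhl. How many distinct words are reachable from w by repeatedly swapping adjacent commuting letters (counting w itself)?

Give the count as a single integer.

56

piece 0:l — minimal
piece 1:l rests on {0:l}
piece 2:l rests on {1:l}
piece 3:h — minimal
piece 4:l rests on {2:l}
piece 5:j rests on {3:h}
piece 6:h rests on {5:j}
piece 7:l rests on {4:l}
minimal pieces: {0:l, 3:h}
ways to finish when only these pieces remain (= sum over removing one remaining piece with nothing left below it):
  1 left: {6}→1  {7}→1
  2 left: {4,7}→1  {5,6}→1  {6,7}→2
  3 left: {2,4,7}→1  {3,5,6}→1  {4,6,7}→3  {5,6,7}→3
  4 left: {1,2,4,7}→1  {2,4,6,7}→4  {3,5,6,7}→4  {4,5,6,7}→6
  5 left: {0,1,2,4,7}→1  {1,2,4,6,7}→5  {2,4,5,6,7}→10  {3,4,5,6,7}→10
  6 left: {0,1,2,4,6,7}→6  {1,2,4,5,6,7}→15  {2,3,4,5,6,7}→20
  placing 0:l first → 35 extensions
  placing 3:h first → 21 extensions
total linear extensions = 56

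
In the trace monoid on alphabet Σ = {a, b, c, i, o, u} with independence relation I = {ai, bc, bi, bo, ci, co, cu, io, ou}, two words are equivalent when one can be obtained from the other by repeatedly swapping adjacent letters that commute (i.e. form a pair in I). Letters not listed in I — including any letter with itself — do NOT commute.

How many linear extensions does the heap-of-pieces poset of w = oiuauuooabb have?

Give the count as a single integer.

0(o) covers ∅
1(i) covers ∅
2(u) covers 1:i
3(a) covers 0:o, 2:u
4(u) covers 3:a
5(u) covers 4:u
6(o) covers 3:a
7(o) covers 6:o
8(a) covers 5:u, 7:o
9(b) covers 8:a
10(b) covers 9:b
floor of heap: 0:o, 1:i
completions by unplaced set U, small U first (add the entries for U minus each lowest piece of U):
  |U|=1: {10}:1
  |U|=2: {9,10}:1
  |U|=3: {8,9,10}:1
  |U|=4: {5,8,9,10}:1  {7,8,9,10}:1
  |U|=5: {4,5,8,9,10}:1  {5,7,8,9,10}:2  {6,7,8,9,10}:1
  |U|=6: {4,5,7,8,9,10}:3  {5,6,7,8,9,10}:3
  |U|=7: {4,5,6,7,8,9,10}:6
  |U|=8: {3,4,5,6,7,8,9,10}:6
  |U|=9: {0,3,4,5,6,7,8,9,10}:6  {2,3,4,5,6,7,8,9,10}:6
  start at 0(o): 6
  start at 1(i): 12
sum over floor = 18

18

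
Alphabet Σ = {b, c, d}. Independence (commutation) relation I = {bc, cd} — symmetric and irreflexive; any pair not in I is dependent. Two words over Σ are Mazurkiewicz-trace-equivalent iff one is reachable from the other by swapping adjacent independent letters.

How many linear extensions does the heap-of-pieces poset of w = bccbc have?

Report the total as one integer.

10

#0=b has no predecessor
#1=c has no predecessor
#2=c depends on [1:c]
#3=b depends on [0:b]
#4=c depends on [2:c]
sources: [0:b, 1:c]
N(rest) = Σ N(rest − s) over sources s of rest; N(one piece) = 1:
  size 1 → [3]=1  [4]=1
  size 2 → [0,3]=1  [2,4]=1  [3,4]=2
  size 3 → [0,3,4]=3  [1,2,4]=1  [2,3,4]=3
  first=0(b) contributes 4
  first=1(c) contributes 6
|[w]| = 10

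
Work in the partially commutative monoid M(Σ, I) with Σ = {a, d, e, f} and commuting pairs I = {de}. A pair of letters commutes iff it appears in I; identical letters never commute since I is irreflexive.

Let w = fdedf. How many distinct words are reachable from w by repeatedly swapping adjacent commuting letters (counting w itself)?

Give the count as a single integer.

#0=f has no predecessor
#1=d depends on [0:f]
#2=e depends on [0:f]
#3=d depends on [1:d]
#4=f depends on [2:e, 3:d]
sources: [0:f]
N(rest) = Σ N(rest − s) over sources s of rest; N(one piece) = 1:
  size 1 → [4]=1
  size 2 → [2,4]=1  [3,4]=1
  size 3 → [1,3,4]=1  [2,3,4]=2
  first=0(f) contributes 3

3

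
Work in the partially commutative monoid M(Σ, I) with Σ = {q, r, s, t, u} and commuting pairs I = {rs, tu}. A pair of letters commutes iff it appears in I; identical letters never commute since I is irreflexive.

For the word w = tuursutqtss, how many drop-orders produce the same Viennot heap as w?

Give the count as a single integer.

drop 0:t onto floor
drop 1:u onto floor
drop 2:u onto {1:u}
drop 3:r onto {0:t, 2:u}
drop 4:s onto {0:t, 2:u}
drop 5:u onto {3:r, 4:s}
drop 6:t onto {3:r, 4:s}
drop 7:q onto {5:u, 6:t}
drop 8:t onto {7:q}
drop 9:s onto {8:t}
drop 10:s onto {9:s}
ground layer = {0:t, 1:u}
drop-orders for the pieces not yet dropped (sum over which currently-grounded one goes next):
  1 to go: {10} 1
  2 to go: {9,10} 1
  3 to go: {8,9,10} 1
  4 to go: {7,8,9,10} 1
  5 to go: {5,7,8,9,10} 1  {6,7,8,9,10} 1
  6 to go: {5,6,7,8,9,10} 2
  7 to go: {3,5,6,7,8,9,10} 2  {4,5,6,7,8,9,10} 2
  8 to go: {3,4,5,6,7,8,9,10} 4
  9 to go: {0,3,4,5,6,7,8,9,10} 4  {2,3,4,5,6,7,8,9,10} 4
  if 0:t drops first: 4 orders
  if 1:u drops first: 8 orders
heap linearizations: 12

12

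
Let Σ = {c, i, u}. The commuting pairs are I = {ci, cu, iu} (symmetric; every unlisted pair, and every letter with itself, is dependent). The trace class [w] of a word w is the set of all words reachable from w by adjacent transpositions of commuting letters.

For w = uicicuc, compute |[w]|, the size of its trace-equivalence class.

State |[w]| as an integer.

#0=u has no predecessor
#1=i has no predecessor
#2=c has no predecessor
#3=i depends on [1:i]
#4=c depends on [2:c]
#5=u depends on [0:u]
#6=c depends on [4:c]
sources: [0:u, 1:i, 2:c]
N(rest) = Σ N(rest − s) over sources s of rest; N(one piece) = 1:
  size 1 → [3]=1  [5]=1  [6]=1
  size 2 → [0,5]=1  [1,3]=1  [3,5]=2  [3,6]=2  [4,6]=1  [5,6]=2
  size 3 → [0,3,5]=3  [0,5,6]=3  [1,3,5]=3  [1,3,6]=3  [2,4,6]=1  [3,4,6]=3  [3,5,6]=6  [4,5,6]=3
  size 4 → [0,1,3,5]=6  [0,3,5,6]=12  [0,4,5,6]=6  [1,3,4,6]=6  [1,3,5,6]=12  [2,3,4,6]=4  [2,4,5,6]=4  [3,4,5,6]=12
  size 5 → [0,1,3,5,6]=30  [0,2,4,5,6]=10  [0,3,4,5,6]=30  [1,2,3,4,6]=10  [1,3,4,5,6]=30  [2,3,4,5,6]=20
  first=0(u) contributes 60
  first=1(i) contributes 60
  first=2(c) contributes 90
|[w]| = 210

210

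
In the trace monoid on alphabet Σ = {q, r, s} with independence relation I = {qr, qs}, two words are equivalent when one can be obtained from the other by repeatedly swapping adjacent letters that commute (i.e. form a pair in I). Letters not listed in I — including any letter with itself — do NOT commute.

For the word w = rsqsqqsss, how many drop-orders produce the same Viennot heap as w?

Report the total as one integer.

84

drop 0:r onto floor
drop 1:s onto {0:r}
drop 2:q onto floor
drop 3:s onto {1:s}
drop 4:q onto {2:q}
drop 5:q onto {4:q}
drop 6:s onto {3:s}
drop 7:s onto {6:s}
drop 8:s onto {7:s}
ground layer = {0:r, 2:q}
drop-orders for the pieces not yet dropped (sum over which currently-grounded one goes next):
  1 to go: {5} 1  {8} 1
  2 to go: {4,5} 1  {5,8} 2  {7,8} 1
  3 to go: {2,4,5} 1  {4,5,8} 3  {5,7,8} 3  {6,7,8} 1
  4 to go: {2,4,5,8} 4  {3,6,7,8} 1  {4,5,7,8} 6  {5,6,7,8} 4
  5 to go: {1,3,6,7,8} 1  {2,4,5,7,8} 10  {3,5,6,7,8} 5  {4,5,6,7,8} 10
  6 to go: {0,1,3,6,7,8} 1  {1,3,5,6,7,8} 6  {2,4,5,6,7,8} 20  {3,4,5,6,7,8} 15
  7 to go: {0,1,3,5,6,7,8} 7  {1,3,4,5,6,7,8} 21  {2,3,4,5,6,7,8} 35
  if 0:r drops first: 56 orders
  if 2:q drops first: 28 orders
heap linearizations: 84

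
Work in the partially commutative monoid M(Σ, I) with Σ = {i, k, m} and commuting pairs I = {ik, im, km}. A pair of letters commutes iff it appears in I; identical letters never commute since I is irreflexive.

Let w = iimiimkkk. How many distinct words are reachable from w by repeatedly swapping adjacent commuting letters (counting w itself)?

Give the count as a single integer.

#0=i has no predecessor
#1=i depends on [0:i]
#2=m has no predecessor
#3=i depends on [1:i]
#4=i depends on [3:i]
#5=m depends on [2:m]
#6=k has no predecessor
#7=k depends on [6:k]
#8=k depends on [7:k]
sources: [0:i, 2:m, 6:k]
N(rest) = Σ N(rest − s) over sources s of rest; N(one piece) = 1:
  size 1 → [4]=1  [5]=1  [8]=1
  size 2 → [2,5]=1  [3,4]=1  [4,5]=2  [4,8]=2  [5,8]=2  [7,8]=1
  size 3 → [1,3,4]=1  [2,4,5]=3  [2,5,8]=3  [3,4,5]=3  [3,4,8]=3  [4,5,8]=6  [4,7,8]=3  [5,7,8]=3  [6,7,8]=1
  size 4 → [0,1,3,4]=1  [1,3,4,5]=4  [1,3,4,8]=4  [2,3,4,5]=6  [2,4,5,8]=12  [2,5,7,8]=6  [3,4,5,8]=12  [3,4,7,8]=6  [4,5,7,8]=12  [4,6,7,8]=4  [5,6,7,8]=4
  size 5 → [0,1,3,4,5]=5  [0,1,3,4,8]=5  [1,2,3,4,5]=10  [1,3,4,5,8]=20  [1,3,4,7,8]=10  [2,3,4,5,8]=30  [2,4,5,7,8]=30  [2,5,6,7,8]=10  [3,4,5,7,8]=30  [3,4,6,7,8]=10  [4,5,6,7,8]=20
  size 6 → [0,1,2,3,4,5]=15  [0,1,3,4,5,8]=30  [0,1,3,4,7,8]=15  [1,2,3,4,5,8]=60  [1,3,4,5,7,8]=60  [1,3,4,6,7,8]=20  [2,3,4,5,7,8]=90  [2,4,5,6,7,8]=60  [3,4,5,6,7,8]=60
  size 7 → [0,1,2,3,4,5,8]=105  [0,1,3,4,5,7,8]=105  [0,1,3,4,6,7,8]=35  [1,2,3,4,5,7,8]=210  [1,3,4,5,6,7,8]=140  [2,3,4,5,6,7,8]=210
  first=0(i) contributes 560
  first=2(m) contributes 280
  first=6(k) contributes 420
|[w]| = 1260

1260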